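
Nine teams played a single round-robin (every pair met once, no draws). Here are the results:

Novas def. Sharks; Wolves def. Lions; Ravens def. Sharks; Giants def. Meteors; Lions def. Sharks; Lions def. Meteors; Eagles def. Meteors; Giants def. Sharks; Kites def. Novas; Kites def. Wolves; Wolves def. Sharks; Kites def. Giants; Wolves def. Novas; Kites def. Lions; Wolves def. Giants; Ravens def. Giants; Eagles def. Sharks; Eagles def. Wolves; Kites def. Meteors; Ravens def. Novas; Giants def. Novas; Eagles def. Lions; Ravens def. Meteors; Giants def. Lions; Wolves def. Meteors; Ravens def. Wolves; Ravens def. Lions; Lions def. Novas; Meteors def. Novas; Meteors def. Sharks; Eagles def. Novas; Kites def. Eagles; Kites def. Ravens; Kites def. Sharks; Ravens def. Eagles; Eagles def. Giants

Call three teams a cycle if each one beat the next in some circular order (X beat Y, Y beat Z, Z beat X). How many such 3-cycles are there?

0

Win totals: Giants 4, Novas 1, Sharks 0, Lions 3, Ravens 7, Wolves 5, Meteors 2, Eagles 6, Kites 8.
A team with w wins dominates both others in C(w,2) triples; summing gives 6 + 0 + 0 + 3 + 21 + 10 + 1 + 15 + 28 = 84 transitive triples.
Total triples C(9,3) = 84, so cyclic triples = 84 − 84 = 0.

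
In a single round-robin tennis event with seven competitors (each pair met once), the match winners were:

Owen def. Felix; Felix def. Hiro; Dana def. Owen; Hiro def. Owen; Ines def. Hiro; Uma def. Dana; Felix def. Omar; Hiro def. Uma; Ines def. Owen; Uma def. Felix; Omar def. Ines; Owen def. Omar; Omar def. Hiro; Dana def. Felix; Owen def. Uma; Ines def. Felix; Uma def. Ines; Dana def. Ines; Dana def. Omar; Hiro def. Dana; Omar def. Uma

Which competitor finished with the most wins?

Win totals: Omar 3, Dana 4, Felix 2, Owen 3, Uma 3, Ines 3, Hiro 3.
Dana leads with 4 wins (next highest: 3).

Dana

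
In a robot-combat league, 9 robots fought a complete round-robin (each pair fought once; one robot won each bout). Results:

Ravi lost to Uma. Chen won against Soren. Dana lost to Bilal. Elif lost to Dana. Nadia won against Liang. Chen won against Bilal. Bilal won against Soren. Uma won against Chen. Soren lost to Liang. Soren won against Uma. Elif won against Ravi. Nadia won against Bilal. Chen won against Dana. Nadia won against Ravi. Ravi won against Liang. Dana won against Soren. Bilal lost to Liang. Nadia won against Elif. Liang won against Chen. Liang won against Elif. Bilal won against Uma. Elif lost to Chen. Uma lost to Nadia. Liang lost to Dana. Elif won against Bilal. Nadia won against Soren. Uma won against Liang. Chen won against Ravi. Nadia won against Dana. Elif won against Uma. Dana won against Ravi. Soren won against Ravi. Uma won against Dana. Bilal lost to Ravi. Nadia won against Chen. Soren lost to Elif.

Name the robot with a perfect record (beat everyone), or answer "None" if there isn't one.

Nadia

Nadia has 8 wins out of 8 opponents — a perfect record.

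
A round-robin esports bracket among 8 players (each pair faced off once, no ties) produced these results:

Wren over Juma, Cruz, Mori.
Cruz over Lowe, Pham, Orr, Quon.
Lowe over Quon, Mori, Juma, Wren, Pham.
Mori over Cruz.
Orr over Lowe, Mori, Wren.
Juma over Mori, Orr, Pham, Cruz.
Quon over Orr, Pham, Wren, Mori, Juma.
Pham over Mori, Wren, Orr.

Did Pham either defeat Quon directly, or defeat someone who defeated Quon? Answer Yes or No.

No

Pham did not beat Quon directly.
Pham beat Orr, Mori, Wren, but each of them lost to Quon. No two-step path.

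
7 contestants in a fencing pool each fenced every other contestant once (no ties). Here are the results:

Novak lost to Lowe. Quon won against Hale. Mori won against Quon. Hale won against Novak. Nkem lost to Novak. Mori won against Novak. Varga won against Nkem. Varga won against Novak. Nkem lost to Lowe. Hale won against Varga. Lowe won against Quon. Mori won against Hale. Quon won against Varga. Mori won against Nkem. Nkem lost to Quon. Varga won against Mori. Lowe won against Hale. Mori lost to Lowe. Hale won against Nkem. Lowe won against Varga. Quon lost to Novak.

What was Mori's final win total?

Mori's results: beat Novak, Hale, Quon, Nkem; lost to Lowe, Varga.
That is 4 wins.

4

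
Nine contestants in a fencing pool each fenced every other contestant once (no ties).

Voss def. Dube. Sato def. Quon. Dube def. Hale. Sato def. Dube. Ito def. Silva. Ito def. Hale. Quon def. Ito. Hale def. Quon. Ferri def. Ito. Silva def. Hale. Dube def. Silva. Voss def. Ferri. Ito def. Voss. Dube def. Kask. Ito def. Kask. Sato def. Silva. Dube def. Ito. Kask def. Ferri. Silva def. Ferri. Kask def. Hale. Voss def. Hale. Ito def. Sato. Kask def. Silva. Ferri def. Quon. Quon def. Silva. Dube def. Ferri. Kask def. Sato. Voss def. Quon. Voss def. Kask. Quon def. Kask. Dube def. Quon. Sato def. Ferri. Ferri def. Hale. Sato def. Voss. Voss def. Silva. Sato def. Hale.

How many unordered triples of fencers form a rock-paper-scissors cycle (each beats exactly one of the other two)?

Win totals: Voss 6, Kask 4, Quon 3, Ferri 3, Silva 2, Dube 6, Hale 1, Ito 5, Sato 6.
A fencer with w wins dominates both others in C(w,2) triples; summing gives 15 + 6 + 3 + 3 + 1 + 15 + 0 + 10 + 15 = 68 transitive triples.
Total triples C(9,3) = 84, so cyclic triples = 84 − 68 = 16.

16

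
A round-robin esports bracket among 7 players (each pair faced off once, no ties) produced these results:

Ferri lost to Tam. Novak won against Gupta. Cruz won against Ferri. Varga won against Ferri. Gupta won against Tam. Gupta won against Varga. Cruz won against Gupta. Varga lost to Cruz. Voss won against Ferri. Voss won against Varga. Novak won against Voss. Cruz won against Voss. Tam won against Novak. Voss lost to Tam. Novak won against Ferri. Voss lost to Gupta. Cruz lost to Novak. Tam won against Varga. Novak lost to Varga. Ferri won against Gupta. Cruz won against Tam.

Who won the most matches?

Win totals: Ferri 1, Voss 2, Novak 4, Tam 4, Varga 2, Cruz 5, Gupta 3.
Cruz leads with 5 wins (next highest: 4).

Cruz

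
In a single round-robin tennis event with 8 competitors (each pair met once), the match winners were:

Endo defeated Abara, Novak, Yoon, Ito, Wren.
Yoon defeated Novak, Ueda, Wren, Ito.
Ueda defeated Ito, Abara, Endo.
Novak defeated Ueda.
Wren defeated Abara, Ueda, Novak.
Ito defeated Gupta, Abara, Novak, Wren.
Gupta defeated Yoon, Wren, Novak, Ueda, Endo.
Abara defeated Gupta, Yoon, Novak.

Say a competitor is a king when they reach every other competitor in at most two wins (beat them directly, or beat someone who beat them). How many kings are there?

7

Ueda reaches everyone (king).
Abara reaches everyone (king).
Wren reaches everyone (king).
Ito reaches everyone (king).
Endo reaches everyone (king).
Yoon reaches everyone (king).
Novak cannot reach Wren, Yoon, Gupta in two steps.
Gupta reaches everyone (king).
Kings: Ueda, Abara, Wren, Ito, Endo, Yoon, Gupta — 7.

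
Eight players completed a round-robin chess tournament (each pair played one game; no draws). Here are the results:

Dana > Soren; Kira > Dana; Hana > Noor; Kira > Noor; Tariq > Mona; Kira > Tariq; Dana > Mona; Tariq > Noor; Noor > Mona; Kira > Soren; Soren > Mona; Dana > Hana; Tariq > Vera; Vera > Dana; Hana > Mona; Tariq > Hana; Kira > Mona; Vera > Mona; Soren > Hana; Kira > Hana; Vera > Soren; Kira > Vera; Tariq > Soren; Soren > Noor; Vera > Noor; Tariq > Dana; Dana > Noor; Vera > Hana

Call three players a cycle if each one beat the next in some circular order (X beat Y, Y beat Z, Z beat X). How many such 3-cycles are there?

Win totals: Dana 4, Hana 2, Tariq 6, Mona 0, Kira 7, Vera 5, Noor 1, Soren 3.
A player with w wins dominates both others in C(w,2) triples; summing gives 6 + 1 + 15 + 0 + 21 + 10 + 0 + 3 = 56 transitive triples.
Total triples C(8,3) = 56, so cyclic triples = 56 − 56 = 0.

0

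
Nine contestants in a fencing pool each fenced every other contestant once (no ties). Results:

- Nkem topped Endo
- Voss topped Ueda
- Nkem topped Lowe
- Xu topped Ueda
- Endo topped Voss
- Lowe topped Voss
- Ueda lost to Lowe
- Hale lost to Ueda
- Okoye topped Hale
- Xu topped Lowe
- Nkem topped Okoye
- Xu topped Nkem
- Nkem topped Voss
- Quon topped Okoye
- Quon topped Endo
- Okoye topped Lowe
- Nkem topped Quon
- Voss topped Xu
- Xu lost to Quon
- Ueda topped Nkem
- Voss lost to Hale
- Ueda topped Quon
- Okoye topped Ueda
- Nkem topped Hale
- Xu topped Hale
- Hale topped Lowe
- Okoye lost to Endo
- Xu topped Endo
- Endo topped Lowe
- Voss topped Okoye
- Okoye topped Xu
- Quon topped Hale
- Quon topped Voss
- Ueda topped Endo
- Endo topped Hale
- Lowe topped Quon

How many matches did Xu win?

5

Xu's results: beat Nkem, Endo, Lowe, Hale, Ueda; lost to Voss, Quon, Okoye.
That is 5 wins.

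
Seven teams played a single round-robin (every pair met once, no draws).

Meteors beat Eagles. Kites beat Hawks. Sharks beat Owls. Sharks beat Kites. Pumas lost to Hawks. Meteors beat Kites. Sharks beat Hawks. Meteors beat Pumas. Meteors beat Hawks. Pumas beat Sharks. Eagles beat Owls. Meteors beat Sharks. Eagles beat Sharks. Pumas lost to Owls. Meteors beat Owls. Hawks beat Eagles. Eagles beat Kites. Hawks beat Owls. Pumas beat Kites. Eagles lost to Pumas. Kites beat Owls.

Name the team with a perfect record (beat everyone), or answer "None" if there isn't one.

Meteors

Meteors has 6 wins out of 6 opponents — a perfect record.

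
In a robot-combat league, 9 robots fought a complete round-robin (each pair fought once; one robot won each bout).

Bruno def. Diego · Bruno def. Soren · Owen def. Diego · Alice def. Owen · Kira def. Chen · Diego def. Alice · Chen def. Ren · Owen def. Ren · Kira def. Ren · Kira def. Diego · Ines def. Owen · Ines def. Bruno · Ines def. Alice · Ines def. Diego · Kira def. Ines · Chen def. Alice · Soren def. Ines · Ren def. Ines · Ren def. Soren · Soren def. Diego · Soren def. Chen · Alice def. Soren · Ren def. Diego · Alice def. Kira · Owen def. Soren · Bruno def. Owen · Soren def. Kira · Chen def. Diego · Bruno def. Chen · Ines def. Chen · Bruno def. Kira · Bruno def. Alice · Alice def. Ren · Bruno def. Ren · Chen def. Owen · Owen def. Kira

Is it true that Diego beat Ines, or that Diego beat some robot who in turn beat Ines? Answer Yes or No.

No

Diego did not beat Ines directly.
Diego beat Alice, but each of them lost to Ines. No two-step path.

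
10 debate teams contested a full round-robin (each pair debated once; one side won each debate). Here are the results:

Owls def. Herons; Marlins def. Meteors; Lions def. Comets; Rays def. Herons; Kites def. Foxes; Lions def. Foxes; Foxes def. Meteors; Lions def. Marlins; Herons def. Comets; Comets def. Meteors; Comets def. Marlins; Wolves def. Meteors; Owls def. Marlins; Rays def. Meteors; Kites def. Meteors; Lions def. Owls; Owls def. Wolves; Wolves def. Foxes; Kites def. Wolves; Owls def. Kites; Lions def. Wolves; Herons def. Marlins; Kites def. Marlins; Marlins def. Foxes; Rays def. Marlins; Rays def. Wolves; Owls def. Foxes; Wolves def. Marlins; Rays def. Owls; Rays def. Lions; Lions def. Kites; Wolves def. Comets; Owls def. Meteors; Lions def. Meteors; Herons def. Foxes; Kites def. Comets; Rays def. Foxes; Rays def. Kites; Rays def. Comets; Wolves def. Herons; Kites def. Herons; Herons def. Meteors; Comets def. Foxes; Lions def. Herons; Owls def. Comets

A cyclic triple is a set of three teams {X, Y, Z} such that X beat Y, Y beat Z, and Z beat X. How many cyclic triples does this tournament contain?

Win totals: Rays 9, Marlins 2, Foxes 1, Lions 8, Comets 3, Wolves 5, Kites 6, Herons 4, Meteors 0, Owls 7.
A team with w wins dominates both others in C(w,2) triples; summing gives 36 + 1 + 0 + 28 + 3 + 10 + 15 + 6 + 0 + 21 = 120 transitive triples.
Total triples C(10,3) = 120, so cyclic triples = 120 − 120 = 0.

0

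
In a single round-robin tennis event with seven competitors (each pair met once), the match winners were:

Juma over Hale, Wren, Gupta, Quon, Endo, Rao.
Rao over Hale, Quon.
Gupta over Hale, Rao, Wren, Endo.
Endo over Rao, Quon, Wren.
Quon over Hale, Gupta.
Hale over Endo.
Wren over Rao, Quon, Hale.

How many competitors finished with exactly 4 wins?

1

Win totals: Rao 2, Juma 6, Quon 2, Hale 1, Wren 3, Gupta 4, Endo 3.
Exactly 4: Gupta — 1 competitor.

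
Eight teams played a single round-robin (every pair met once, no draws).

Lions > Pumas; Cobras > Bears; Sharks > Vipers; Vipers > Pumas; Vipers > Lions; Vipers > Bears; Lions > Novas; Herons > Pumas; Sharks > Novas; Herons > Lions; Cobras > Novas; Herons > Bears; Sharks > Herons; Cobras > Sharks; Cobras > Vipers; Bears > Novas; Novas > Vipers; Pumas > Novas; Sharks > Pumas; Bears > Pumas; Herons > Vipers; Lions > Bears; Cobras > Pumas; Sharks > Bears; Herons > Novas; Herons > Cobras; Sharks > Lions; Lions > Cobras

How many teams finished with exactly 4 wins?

1

Win totals: Herons 6, Lions 4, Bears 2, Novas 1, Sharks 6, Cobras 5, Vipers 3, Pumas 1.
Exactly 4: Lions — 1 team.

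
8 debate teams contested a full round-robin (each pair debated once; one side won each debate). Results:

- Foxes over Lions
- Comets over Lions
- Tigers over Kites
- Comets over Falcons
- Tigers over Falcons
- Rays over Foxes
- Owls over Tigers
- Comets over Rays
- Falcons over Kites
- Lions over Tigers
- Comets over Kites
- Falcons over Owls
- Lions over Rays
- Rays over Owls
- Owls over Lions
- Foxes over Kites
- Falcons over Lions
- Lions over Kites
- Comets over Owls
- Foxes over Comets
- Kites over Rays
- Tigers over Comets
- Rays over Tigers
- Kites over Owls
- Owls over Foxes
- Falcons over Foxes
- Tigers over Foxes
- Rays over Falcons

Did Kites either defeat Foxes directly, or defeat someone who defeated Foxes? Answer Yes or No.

Kites did not beat Foxes directly.
Kites beat Rays, Owls. Of those, Rays beat Foxes.

Yes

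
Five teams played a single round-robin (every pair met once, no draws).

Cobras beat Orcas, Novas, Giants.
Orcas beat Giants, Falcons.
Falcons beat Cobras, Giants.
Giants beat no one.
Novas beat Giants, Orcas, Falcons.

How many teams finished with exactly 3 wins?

2

Win totals: Orcas 2, Cobras 3, Giants 0, Novas 3, Falcons 2.
Exactly 3: Cobras, Novas — 2 teams.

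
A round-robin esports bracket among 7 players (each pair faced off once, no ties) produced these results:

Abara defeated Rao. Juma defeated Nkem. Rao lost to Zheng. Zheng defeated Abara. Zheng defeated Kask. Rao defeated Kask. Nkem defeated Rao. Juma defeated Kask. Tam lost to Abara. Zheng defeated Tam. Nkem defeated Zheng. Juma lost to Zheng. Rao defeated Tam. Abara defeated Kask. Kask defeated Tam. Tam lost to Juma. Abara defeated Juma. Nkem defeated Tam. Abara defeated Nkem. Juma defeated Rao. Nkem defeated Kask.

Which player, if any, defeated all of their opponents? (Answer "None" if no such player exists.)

None

Highest win total is Zheng with 5 (out of 6 possible).
Zheng lost to Nkem, so no player went undefeated.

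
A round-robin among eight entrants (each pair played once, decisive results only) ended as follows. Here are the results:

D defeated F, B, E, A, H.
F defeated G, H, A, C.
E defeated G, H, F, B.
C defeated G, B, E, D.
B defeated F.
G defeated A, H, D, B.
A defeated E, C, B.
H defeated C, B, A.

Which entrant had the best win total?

D

Win totals: A 3, B 1, C 4, D 5, E 4, F 4, G 4, H 3.
D leads with 5 wins (next highest: 4).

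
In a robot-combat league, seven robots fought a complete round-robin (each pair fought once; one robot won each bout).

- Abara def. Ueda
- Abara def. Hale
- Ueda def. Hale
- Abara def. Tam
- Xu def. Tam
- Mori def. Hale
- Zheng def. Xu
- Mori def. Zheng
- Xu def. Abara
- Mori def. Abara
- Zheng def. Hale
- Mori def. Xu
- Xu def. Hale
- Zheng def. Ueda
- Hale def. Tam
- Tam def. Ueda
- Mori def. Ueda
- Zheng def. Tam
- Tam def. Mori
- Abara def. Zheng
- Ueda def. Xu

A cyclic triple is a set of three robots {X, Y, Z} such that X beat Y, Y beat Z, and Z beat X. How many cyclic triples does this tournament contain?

8

Win totals: Abara 4, Mori 5, Xu 3, Hale 1, Tam 2, Zheng 4, Ueda 2.
A robot with w wins dominates both others in C(w,2) triples; summing gives 6 + 10 + 3 + 0 + 1 + 6 + 1 = 27 transitive triples.
Total triples C(7,3) = 35, so cyclic triples = 35 − 27 = 8.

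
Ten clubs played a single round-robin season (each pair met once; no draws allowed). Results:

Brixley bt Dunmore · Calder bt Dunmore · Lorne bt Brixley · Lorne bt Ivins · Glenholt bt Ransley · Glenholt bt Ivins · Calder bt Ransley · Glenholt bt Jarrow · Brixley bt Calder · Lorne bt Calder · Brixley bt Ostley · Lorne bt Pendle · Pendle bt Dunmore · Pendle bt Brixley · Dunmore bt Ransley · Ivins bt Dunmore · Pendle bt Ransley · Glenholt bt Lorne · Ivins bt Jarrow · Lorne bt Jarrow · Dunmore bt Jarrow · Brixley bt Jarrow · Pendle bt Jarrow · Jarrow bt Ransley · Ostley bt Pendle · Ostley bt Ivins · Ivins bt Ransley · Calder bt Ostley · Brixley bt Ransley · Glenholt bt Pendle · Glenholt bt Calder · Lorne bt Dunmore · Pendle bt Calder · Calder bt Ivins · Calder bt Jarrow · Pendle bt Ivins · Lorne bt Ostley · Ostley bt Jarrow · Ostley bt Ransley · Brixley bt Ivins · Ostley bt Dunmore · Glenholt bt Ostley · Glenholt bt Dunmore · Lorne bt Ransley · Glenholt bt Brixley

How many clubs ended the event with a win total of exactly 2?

1

Win totals: Ivins 3, Brixley 6, Jarrow 1, Ransley 0, Glenholt 9, Calder 5, Dunmore 2, Pendle 6, Lorne 8, Ostley 5.
Exactly 2: Dunmore — 1 club.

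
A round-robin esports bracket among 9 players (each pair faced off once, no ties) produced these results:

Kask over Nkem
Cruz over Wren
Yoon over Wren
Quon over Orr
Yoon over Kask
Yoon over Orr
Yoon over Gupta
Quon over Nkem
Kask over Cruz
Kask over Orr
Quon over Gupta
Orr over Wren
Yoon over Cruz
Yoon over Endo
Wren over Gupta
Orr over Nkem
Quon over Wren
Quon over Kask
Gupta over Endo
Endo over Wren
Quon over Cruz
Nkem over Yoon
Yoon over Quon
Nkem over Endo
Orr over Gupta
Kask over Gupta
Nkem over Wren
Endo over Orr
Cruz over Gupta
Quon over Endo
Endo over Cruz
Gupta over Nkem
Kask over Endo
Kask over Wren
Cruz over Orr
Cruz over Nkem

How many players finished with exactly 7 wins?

Win totals: Gupta 2, Yoon 7, Quon 7, Endo 3, Cruz 4, Wren 1, Orr 3, Kask 6, Nkem 3.
Exactly 7: Yoon, Quon — 2 players.

2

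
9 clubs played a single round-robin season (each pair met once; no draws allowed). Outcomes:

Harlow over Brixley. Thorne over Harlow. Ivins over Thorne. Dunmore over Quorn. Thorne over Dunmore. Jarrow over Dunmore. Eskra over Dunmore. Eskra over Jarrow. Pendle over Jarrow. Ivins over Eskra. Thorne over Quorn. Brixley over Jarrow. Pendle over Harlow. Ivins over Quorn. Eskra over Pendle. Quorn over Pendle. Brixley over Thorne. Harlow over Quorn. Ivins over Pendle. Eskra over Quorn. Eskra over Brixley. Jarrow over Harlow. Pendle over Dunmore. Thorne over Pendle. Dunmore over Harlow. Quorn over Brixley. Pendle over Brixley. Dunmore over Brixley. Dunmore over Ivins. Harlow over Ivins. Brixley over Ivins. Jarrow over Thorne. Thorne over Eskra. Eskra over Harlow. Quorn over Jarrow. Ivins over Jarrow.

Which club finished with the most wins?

Eskra

Win totals: Eskra 6, Jarrow 3, Pendle 4, Brixley 3, Harlow 3, Quorn 3, Thorne 5, Dunmore 4, Ivins 5.
Eskra leads with 6 wins (next highest: 5).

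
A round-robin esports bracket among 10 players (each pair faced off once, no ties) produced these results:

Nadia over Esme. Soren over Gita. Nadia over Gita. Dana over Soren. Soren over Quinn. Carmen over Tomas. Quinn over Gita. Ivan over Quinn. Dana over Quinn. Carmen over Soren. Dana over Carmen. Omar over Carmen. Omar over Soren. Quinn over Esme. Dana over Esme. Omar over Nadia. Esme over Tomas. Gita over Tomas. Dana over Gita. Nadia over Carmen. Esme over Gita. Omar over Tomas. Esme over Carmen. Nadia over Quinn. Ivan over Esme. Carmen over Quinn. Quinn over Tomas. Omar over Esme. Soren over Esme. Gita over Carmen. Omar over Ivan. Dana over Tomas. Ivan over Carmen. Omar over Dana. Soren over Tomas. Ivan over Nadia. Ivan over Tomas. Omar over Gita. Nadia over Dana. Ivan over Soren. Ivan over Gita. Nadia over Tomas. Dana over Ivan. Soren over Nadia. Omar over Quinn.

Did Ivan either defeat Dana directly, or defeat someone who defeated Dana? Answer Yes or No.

Yes

Ivan did not beat Dana directly.
Ivan beat Tomas, Esme, Carmen, Quinn, Gita, Nadia, Soren. Of those, Nadia beat Dana.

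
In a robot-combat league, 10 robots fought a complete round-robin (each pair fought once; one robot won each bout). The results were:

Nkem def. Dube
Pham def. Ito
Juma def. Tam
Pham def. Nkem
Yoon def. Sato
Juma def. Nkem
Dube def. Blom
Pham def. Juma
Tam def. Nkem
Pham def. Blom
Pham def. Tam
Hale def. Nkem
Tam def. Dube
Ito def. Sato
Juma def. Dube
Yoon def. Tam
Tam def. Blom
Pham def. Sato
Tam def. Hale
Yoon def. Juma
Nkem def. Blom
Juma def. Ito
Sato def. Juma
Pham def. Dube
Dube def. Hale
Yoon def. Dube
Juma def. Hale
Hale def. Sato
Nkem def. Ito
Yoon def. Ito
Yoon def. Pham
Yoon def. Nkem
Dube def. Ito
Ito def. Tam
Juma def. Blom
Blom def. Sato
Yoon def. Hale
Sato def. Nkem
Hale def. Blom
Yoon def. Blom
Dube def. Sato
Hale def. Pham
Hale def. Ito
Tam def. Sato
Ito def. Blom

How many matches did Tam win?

Tam's results: beat Sato, Dube, Nkem, Hale, Blom; lost to Juma, Pham, Ito, Yoon.
That is 5 wins.

5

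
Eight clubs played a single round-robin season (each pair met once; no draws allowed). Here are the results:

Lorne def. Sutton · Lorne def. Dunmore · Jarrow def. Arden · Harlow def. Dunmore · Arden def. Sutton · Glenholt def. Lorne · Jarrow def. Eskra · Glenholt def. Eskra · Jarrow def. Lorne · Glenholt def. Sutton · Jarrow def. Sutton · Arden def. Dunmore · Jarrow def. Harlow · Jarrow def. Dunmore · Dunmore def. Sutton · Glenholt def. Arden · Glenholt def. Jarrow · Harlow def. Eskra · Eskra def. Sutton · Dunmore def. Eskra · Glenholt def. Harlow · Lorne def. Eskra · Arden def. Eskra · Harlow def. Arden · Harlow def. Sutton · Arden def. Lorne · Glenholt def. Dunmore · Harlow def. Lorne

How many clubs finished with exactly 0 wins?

Win totals: Dunmore 2, Sutton 0, Jarrow 6, Arden 4, Harlow 5, Glenholt 7, Lorne 3, Eskra 1.
Exactly 0: Sutton — 1 club.

1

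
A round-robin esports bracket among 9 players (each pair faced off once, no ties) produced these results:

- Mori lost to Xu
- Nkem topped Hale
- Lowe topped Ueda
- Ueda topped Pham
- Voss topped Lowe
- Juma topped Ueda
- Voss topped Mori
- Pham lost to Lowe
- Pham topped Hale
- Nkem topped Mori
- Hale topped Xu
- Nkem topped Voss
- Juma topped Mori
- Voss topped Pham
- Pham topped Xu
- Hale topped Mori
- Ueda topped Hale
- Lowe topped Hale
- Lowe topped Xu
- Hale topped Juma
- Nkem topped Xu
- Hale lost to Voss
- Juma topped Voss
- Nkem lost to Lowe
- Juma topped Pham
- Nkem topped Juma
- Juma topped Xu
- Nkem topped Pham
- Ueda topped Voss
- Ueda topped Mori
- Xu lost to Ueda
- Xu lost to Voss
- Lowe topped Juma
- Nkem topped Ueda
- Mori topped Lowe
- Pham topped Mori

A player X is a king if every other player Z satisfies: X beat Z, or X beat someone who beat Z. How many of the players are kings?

Juma cannot reach Nkem in two steps.
Xu cannot reach Juma, Pham, Voss, Nkem, Hale, Ueda in two steps.
Pham cannot reach Voss, Nkem, Ueda in two steps.
Lowe reaches everyone (king).
Voss reaches everyone (king).
Nkem reaches everyone (king).
Hale cannot reach Nkem in two steps.
Mori cannot reach Voss in two steps.
Ueda cannot reach Nkem in two steps.
Kings: Lowe, Voss, Nkem — 3.

3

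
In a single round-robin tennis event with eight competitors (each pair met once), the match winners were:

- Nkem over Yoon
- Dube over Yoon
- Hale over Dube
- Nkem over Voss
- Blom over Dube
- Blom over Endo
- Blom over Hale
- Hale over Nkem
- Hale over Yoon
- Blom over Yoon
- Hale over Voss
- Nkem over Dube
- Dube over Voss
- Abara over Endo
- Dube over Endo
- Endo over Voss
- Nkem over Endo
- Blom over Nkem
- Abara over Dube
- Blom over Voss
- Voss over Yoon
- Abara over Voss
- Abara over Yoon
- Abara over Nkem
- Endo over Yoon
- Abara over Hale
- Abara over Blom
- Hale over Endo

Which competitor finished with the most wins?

Win totals: Endo 2, Abara 7, Hale 5, Blom 6, Nkem 4, Voss 1, Yoon 0, Dube 3.
Abara leads with 7 wins (next highest: 6).

Abara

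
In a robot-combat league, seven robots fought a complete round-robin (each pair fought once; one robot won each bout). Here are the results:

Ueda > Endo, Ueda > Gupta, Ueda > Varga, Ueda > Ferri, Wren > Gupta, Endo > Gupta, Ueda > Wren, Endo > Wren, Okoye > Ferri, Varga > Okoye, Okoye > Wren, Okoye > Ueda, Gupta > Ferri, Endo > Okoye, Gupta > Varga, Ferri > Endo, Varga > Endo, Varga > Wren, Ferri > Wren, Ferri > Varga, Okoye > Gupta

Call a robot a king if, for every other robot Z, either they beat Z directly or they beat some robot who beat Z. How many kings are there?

Okoye reaches everyone (king).
Endo reaches everyone (king).
Varga reaches everyone (king).
Ferri cannot reach Ueda in two steps.
Wren cannot reach Okoye, Endo, Ueda in two steps.
Ueda reaches everyone (king).
Gupta cannot reach Ueda in two steps.
Kings: Okoye, Endo, Varga, Ueda — 4.

4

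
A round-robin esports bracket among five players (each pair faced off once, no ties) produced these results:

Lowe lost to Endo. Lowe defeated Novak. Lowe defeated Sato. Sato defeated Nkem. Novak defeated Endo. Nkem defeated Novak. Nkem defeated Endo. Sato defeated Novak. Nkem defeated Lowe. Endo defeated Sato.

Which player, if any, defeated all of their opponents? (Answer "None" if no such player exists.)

None

Highest win total is Nkem with 3 (out of 4 possible).
Nkem lost to Sato, so no player went undefeated.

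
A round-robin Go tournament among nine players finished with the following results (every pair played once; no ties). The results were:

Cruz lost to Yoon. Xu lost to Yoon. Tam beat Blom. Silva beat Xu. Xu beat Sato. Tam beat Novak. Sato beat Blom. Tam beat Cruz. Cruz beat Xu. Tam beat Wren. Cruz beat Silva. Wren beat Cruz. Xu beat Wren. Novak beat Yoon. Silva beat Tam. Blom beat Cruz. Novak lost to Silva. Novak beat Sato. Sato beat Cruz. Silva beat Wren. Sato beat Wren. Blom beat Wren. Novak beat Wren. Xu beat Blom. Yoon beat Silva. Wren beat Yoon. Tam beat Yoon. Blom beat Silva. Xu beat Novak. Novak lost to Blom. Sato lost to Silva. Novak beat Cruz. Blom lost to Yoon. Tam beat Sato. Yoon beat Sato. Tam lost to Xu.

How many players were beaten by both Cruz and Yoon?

Cruz beat: Xu, Silva.
Yoon beat: Xu, Cruz, Silva, Sato, Blom.
Both beat: Xu, Silva — 2.

2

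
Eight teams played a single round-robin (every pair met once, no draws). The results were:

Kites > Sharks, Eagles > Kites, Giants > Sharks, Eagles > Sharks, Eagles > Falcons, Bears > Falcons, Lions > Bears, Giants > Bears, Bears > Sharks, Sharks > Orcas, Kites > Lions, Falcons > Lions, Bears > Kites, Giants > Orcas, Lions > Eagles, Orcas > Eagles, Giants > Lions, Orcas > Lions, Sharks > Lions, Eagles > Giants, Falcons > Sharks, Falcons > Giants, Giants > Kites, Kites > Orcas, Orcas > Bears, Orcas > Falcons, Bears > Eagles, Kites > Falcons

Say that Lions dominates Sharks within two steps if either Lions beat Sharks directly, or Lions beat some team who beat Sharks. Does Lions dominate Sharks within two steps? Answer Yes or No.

Yes

Lions did not beat Sharks directly.
Lions beat Eagles, Bears. Of those, Eagles beat Sharks.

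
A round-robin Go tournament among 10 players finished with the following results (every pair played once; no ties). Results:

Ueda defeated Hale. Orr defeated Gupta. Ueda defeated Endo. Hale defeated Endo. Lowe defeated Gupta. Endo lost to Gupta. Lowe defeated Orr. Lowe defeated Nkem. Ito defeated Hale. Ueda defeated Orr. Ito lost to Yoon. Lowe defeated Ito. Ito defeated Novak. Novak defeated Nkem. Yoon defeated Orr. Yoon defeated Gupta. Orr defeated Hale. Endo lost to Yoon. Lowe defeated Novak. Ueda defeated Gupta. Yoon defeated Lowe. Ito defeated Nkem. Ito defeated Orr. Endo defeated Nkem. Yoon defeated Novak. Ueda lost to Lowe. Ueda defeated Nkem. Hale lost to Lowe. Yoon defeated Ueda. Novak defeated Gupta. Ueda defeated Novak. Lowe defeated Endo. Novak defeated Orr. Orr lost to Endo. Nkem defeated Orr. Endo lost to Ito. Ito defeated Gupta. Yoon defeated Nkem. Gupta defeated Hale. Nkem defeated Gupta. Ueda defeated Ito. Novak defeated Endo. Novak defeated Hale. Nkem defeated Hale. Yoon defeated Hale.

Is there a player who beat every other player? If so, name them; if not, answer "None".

Yoon has 9 wins out of 9 opponents — a perfect record.

Yoon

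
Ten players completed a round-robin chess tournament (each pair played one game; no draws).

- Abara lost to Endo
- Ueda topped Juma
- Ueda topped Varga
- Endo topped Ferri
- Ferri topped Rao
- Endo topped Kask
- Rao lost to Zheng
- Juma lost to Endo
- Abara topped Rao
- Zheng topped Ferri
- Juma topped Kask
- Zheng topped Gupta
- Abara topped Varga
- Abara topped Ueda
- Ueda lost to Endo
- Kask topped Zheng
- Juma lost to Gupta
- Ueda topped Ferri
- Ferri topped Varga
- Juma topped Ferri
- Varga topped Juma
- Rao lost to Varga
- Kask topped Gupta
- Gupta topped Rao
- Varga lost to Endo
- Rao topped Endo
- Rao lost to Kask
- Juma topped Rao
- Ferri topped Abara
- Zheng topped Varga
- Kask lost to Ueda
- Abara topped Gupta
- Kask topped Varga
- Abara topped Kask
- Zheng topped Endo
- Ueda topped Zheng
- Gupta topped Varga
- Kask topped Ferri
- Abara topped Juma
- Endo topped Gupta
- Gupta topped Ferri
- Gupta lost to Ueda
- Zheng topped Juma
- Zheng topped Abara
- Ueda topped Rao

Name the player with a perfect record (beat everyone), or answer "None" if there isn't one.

None

Highest win total is Zheng with 7 (out of 9 possible).
Zheng lost to Kask, Ueda, so no player went undefeated.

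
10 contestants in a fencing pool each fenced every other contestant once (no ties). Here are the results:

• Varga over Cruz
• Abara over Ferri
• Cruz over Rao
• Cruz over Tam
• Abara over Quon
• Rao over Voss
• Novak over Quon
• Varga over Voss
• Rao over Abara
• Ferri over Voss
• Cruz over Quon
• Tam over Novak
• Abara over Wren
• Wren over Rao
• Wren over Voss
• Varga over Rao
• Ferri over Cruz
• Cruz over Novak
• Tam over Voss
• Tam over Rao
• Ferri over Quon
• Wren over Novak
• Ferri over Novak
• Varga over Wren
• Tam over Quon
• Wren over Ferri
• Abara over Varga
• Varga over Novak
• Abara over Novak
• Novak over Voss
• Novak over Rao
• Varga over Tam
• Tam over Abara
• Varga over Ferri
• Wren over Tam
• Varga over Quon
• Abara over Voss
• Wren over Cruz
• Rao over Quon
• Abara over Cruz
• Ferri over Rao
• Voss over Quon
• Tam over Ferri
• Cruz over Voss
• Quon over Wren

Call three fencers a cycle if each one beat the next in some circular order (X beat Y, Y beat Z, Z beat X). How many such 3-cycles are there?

15

Win totals: Quon 1, Cruz 5, Voss 1, Ferri 5, Varga 8, Rao 3, Novak 3, Tam 6, Abara 7, Wren 6.
A fencer with w wins dominates both others in C(w,2) triples; summing gives 0 + 10 + 0 + 10 + 28 + 3 + 3 + 15 + 21 + 15 = 105 transitive triples.
Total triples C(10,3) = 120, so cyclic triples = 120 − 105 = 15.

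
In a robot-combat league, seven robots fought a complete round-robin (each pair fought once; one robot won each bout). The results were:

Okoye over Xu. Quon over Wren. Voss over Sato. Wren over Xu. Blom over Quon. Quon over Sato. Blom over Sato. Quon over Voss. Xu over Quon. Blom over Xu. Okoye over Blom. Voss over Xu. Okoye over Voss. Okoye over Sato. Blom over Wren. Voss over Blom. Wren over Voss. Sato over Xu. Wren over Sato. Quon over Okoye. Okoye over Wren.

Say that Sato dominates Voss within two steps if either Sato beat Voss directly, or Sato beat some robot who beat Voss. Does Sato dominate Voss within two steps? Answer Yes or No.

No

Sato did not beat Voss directly.
Sato beat Xu, but each of them lost to Voss. No two-step path.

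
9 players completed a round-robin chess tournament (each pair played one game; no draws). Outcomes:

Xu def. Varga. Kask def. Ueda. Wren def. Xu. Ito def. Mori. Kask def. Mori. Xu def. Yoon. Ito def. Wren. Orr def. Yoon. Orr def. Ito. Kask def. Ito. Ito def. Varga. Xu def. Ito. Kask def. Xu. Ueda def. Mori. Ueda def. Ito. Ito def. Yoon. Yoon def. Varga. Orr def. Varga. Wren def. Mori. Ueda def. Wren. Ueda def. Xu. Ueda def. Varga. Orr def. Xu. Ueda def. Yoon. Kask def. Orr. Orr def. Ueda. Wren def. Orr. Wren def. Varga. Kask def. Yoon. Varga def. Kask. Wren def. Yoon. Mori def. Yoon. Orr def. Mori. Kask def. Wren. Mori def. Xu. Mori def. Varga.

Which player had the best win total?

Kask

Win totals: Ueda 6, Varga 1, Ito 4, Yoon 1, Wren 5, Orr 6, Kask 7, Xu 3, Mori 3.
Kask leads with 7 wins (next highest: 6).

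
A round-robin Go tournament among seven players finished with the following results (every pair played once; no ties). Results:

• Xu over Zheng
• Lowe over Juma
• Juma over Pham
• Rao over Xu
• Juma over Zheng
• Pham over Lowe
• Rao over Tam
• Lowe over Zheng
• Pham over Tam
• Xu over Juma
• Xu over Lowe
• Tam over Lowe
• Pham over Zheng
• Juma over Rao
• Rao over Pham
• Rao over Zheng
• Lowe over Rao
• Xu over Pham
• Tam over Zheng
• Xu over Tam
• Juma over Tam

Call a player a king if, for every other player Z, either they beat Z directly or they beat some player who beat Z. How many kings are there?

4

Zheng cannot reach Juma, Xu, Tam, Lowe, Pham, Rao in two steps.
Juma reaches everyone (king).
Xu reaches everyone (king).
Tam cannot reach Xu, Pham in two steps.
Lowe reaches everyone (king).
Pham cannot reach Xu in two steps.
Rao reaches everyone (king).
Kings: Juma, Xu, Lowe, Rao — 4.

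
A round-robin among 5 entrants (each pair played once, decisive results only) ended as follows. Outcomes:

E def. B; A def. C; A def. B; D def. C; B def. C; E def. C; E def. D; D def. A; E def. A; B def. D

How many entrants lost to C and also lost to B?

C beat: no one.
B beat: C, D.
No one was beaten by both.

0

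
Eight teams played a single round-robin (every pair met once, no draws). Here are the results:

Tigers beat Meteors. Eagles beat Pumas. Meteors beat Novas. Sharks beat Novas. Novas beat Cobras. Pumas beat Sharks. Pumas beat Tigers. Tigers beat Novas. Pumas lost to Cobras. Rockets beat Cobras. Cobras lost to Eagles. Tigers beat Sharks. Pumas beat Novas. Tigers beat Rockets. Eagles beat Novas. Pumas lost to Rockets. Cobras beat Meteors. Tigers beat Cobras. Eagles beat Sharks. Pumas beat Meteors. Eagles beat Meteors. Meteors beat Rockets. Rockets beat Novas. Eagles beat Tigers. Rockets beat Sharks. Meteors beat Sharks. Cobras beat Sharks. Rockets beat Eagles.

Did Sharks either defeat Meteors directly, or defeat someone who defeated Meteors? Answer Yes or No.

No

Sharks did not beat Meteors directly.
Sharks beat Novas, but each of them lost to Meteors. No two-step path.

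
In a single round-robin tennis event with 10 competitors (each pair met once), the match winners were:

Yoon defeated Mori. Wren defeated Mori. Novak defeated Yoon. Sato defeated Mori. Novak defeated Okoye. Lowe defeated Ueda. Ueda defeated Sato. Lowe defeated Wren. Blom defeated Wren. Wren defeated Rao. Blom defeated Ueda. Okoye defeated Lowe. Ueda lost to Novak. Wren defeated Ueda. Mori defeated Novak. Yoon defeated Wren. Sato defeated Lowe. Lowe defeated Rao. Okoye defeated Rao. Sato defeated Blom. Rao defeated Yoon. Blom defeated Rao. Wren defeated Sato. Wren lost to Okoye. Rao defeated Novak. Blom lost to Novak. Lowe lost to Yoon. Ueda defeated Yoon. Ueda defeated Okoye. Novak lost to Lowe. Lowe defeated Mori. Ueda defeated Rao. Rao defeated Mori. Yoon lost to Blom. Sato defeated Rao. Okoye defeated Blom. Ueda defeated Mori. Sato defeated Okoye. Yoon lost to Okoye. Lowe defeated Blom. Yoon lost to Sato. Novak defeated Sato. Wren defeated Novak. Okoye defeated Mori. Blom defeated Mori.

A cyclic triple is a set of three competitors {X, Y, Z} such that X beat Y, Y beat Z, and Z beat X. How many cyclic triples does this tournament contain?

29

Win totals: Mori 1, Wren 5, Yoon 3, Sato 6, Ueda 5, Rao 3, Lowe 6, Okoye 6, Novak 5, Blom 5.
A competitor with w wins dominates both others in C(w,2) triples; summing gives 0 + 10 + 3 + 15 + 10 + 3 + 15 + 15 + 10 + 10 = 91 transitive triples.
Total triples C(10,3) = 120, so cyclic triples = 120 − 91 = 29.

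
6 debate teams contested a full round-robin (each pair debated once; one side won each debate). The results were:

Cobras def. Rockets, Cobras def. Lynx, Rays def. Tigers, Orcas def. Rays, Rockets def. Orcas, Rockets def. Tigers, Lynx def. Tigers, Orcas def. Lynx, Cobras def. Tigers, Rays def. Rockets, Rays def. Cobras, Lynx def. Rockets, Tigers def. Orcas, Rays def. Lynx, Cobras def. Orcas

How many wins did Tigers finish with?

1

Tigers' results: beat Orcas; lost to Rays, Lynx, Cobras, Rockets.
That is 1 win.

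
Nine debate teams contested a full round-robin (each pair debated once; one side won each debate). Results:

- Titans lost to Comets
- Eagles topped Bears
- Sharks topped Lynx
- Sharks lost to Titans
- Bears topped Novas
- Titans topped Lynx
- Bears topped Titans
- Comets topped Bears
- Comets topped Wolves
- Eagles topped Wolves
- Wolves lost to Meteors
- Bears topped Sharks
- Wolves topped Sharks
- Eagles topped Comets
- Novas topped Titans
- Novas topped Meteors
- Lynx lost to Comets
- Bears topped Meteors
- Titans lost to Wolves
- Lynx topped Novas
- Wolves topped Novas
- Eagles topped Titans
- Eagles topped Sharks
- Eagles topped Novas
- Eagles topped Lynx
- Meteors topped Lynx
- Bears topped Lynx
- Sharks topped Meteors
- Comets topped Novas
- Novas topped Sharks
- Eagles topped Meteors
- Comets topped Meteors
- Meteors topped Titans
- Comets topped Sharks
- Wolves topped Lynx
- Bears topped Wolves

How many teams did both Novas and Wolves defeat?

Novas beat: Meteors, Titans, Sharks.
Wolves beat: Novas, Lynx, Titans, Sharks.
Both beat: Titans, Sharks — 2.

2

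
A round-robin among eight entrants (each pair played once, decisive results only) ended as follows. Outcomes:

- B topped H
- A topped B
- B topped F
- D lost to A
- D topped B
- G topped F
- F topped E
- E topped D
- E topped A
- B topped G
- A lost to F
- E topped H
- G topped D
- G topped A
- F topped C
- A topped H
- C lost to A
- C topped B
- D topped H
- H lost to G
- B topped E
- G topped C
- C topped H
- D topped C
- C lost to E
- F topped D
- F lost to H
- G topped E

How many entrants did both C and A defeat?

C beat: B, H.
A beat: B, C, D, H.
Both beat: B, H — 2.

2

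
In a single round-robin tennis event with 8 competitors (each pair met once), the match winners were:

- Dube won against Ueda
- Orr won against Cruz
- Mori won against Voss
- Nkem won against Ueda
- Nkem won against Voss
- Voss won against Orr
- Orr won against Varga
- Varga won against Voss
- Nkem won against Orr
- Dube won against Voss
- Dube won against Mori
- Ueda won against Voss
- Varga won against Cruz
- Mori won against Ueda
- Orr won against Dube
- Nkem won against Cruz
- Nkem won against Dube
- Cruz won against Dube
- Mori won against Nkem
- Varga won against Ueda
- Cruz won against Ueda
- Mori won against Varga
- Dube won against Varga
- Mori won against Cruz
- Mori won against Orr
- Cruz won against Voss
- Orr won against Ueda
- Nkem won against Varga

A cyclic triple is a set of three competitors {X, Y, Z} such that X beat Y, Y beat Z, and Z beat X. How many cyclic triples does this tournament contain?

8

Win totals: Nkem 6, Cruz 3, Orr 4, Mori 6, Voss 1, Dube 4, Ueda 1, Varga 3.
A competitor with w wins dominates both others in C(w,2) triples; summing gives 15 + 3 + 6 + 15 + 0 + 6 + 0 + 3 = 48 transitive triples.
Total triples C(8,3) = 56, so cyclic triples = 56 − 48 = 8.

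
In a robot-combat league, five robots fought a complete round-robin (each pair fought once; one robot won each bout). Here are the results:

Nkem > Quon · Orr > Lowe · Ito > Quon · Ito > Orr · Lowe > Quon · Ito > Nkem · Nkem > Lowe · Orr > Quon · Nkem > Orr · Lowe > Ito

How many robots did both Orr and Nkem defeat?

2

Orr beat: Quon, Lowe.
Nkem beat: Quon, Lowe, Orr.
Both beat: Quon, Lowe — 2.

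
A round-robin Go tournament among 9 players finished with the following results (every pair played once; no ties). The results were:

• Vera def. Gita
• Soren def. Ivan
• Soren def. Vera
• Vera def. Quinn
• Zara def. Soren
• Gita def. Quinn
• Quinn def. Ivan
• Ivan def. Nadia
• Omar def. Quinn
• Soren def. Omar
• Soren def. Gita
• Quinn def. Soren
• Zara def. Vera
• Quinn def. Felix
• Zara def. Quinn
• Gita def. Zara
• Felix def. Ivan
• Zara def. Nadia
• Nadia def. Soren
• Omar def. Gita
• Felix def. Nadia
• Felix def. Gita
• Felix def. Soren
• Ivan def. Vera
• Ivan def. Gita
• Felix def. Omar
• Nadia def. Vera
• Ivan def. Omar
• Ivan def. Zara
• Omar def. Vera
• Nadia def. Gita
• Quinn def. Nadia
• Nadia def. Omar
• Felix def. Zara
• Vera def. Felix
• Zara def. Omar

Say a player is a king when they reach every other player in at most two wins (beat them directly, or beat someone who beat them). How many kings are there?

9

Zara reaches everyone (king).
Omar reaches everyone (king).
Gita reaches everyone (king).
Felix reaches everyone (king).
Quinn reaches everyone (king).
Nadia reaches everyone (king).
Ivan reaches everyone (king).
Soren reaches everyone (king).
Vera reaches everyone (king).
Kings: Zara, Omar, Gita, Felix, Quinn, Nadia, Ivan, Soren, Vera — 9.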